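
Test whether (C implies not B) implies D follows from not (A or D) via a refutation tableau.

No

Initial set: {T not (A or D); F ((C implies not B) implies D)}.
T not (A or D): α-rule — add F A, F D.
F ((C implies not B) implies D): α-rule — add T (C implies not B), F D.
T (C implies not B): β-rule — branch into F C  //  T not B.
  branch 1 (add F C):
    ○ open, literals {A=F, C=F, D=F}.
  branch 2 (add T not B):
    ○ open, literals {A=F, B=F, D=F}.
0 branches closed, 2 open.
An open branch gives a countermodel: A=F, C=F, D=F (unmentioned atoms arbitrary); the premises hold there but the conclusion fails.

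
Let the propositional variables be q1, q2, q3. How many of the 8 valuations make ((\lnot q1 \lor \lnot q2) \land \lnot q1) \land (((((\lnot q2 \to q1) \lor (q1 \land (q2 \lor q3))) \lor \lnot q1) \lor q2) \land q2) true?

2

Initial set: {T (((\lnot q1 \lor \lnot q2) \land \lnot q1) \land (((((\lnot q2 \to q1) \lor (q1 \land (q2 \lor q3))) \lor \lnot q1) \lor q2) \land q2))}.
T (((\lnot q1 \lor \lnot q2) \land \lnot q1) \land (((((\lnot q2 \to q1) \lor (q1 \land (q2 \lor q3))) \lor \lnot q1) \lor q2) \land q2)): α-rule — add T ((\lnot q1 \lor \lnot q2) \land \lnot q1), T (((((\lnot q2 \to q1) \lor (q1 \land (q2 \lor q3))) \lor \lnot q1) \lor q2) \land q2).
T ((\lnot q1 \lor \lnot q2) \land \lnot q1): α-rule — add T (\lnot q1 \lor \lnot q2), T \lnot q1.
T (((((\lnot q2 \to q1) \lor (q1 \land (q2 \lor q3))) \lor \lnot q1) \lor q2) \land q2): α-rule — add T ((((\lnot q2 \to q1) \lor (q1 \land (q2 \lor q3))) \lor \lnot q1) \lor q2), T q2.
T (\lnot q1 \lor \lnot q2): β-rule — branch into T \lnot q1  //  T \lnot q2.
  branch 1 (add T \lnot q1):
    T ((((\lnot q2 \to q1) \lor (q1 \land (q2 \lor q3))) \lor \lnot q1) \lor q2): β-rule — branch into T (((\lnot q2 \to q1) \lor (q1 \land (q2 \lor q3))) \lor \lnot q1)  //  T q2.
      branch 1.1 (add T (((\lnot q2 \to q1) \lor (q1 \land (q2 \lor q3))) \lor \lnot q1)):
        T (((\lnot q2 \to q1) \lor (q1 \land (q2 \lor q3))) \lor \lnot q1): β-rule — branch into T ((\lnot q2 \to q1) \lor (q1 \land (q2 \lor q3)))  //  T \lnot q1.
          branch 1.1.1 (add T ((\lnot q2 \to q1) \lor (q1 \land (q2 \lor q3)))):
            T ((\lnot q2 \to q1) \lor (q1 \land (q2 \lor q3))): β-rule — branch into T (\lnot q2 \to q1)  //  T (q1 \land (q2 \lor q3)).
              branch 1.1.1.1 (add T (\lnot q2 \to q1)):
                T (\lnot q2 \to q1): β-rule — branch into F \lnot q2  //  T q1.
                  branch 1.1.1.1.1 (add F \lnot q2):
                    ○ open, literals {q1=0, q2=1}.
                  branch 1.1.1.1.2 (add T q1):
                    × closes — contains both q1 and \lnot q1.
              branch 1.1.1.2 (add T (q1 \land (q2 \lor q3))):
                T (q1 \land (q2 \lor q3)): α-rule — add T q1, T (q2 \lor q3).
                × closes — contains both q1 and \lnot q1.
          branch 1.1.2 (add T \lnot q1):
            ○ open, literals {q1=0, q2=1}.
      branch 1.2 (add T q2):
        ○ open, literals {q1=0, q2=1}.
  branch 2 (add T \lnot q2):
    × closes — contains both q2 and \lnot q2.
3 branches closed, 3 open.
Each open branch fixes some atoms; the unmentioned ones are free. Counting distinct full assignments: branch {q1=0, q2=1} (q3) contributes 2 new; branch {q1=0, q2=1} (q3) contributes 0 new; branch {q1=0, q2=1} (q3) contributes 0 new. Total: 2.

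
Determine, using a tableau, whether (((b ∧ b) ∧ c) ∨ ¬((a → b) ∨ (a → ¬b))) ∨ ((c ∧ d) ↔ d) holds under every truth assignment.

Assume the negation and expand:
Initial set: {¬((((b ∧ b) ∧ c) ∨ ¬((a → b) ∨ (a → ¬b))) ∨ ((c ∧ d) ↔ d))}.
¬((((b ∧ b) ∧ c) ∨ ¬((a → b) ∨ (a → ¬b))) ∨ ((c ∧ d) ↔ d)): α-rule — add ¬(((b ∧ b) ∧ c) ∨ ¬((a → b) ∨ (a → ¬b))), ¬((c ∧ d) ↔ d).
¬(((b ∧ b) ∧ c) ∨ ¬((a → b) ∨ (a → ¬b))): α-rule — add ¬((b ∧ b) ∧ c), ¬¬((a → b) ∨ (a → ¬b)).
¬((c ∧ d) ↔ d): β-rule — branch into (c ∧ d), ¬d  //  ¬(c ∧ d), d.
  branch 1 (add (c ∧ d), ¬d):
    (c ∧ d): α-rule — add c, d.
    × closes — contains both d and ¬d.
  branch 2 (add ¬(c ∧ d), d):
    ¬((b ∧ b) ∧ c): β-rule — branch into ¬(b ∧ b)  //  ¬c.
      branch 2.1 (add ¬(b ∧ b)):
        ¬¬((a → b) ∨ (a → ¬b)): β-rule — branch into (a → b)  //  (a → ¬b).
          branch 2.1.1 (add (a → b)):
            ¬(c ∧ d): β-rule — branch into ¬c  //  ¬d.
              branch 2.1.1.1 (add ¬c):
                ¬(b ∧ b): β-rule — branch into ¬b  //  ¬b.
                  branch 2.1.1.1.1 (add ¬b):
                    (a → b): β-rule — branch into ¬a  //  b.
                      branch 2.1.1.1.1.1 (add ¬a):
                        ○ open, literals {a=false, b=false, c=false, d=true}.
                      branch 2.1.1.1.1.2 (add b):
                        × closes — contains both b and ¬b.
                  branch 2.1.1.1.2 (add ¬b):
                    (a → b): β-rule — branch into ¬a  //  b.
                      branch 2.1.1.1.2.1 (add ¬a):
                        ○ open, literals {a=false, b=false, c=false, d=true}.
                      branch 2.1.1.1.2.2 (add b):
                        × closes — contains both b and ¬b.
              branch 2.1.1.2 (add ¬d):
                × closes — contains both d and ¬d.
          branch 2.1.2 (add (a → ¬b)):
            ¬(c ∧ d): β-rule — branch into ¬c  //  ¬d.
              branch 2.1.2.1 (add ¬c):
                ¬(b ∧ b): β-rule — branch into ¬b  //  ¬b.
                  branch 2.1.2.1.1 (add ¬b):
                    (a → ¬b): β-rule — branch into ¬a  //  ¬b.
                      branch 2.1.2.1.1.1 (add ¬a):
                        ○ open, literals {a=false, b=false, c=false, d=true}.
                      branch 2.1.2.1.1.2 (add ¬b):
                        ○ open, literals {b=false, c=false, d=true}.
                  branch 2.1.2.1.2 (add ¬b):
                    (a → ¬b): β-rule — branch into ¬a  //  ¬b.
                      branch 2.1.2.1.2.1 (add ¬a):
                        ○ open, literals {a=false, b=false, c=false, d=true}.
                      branch 2.1.2.1.2.2 (add ¬b):
                        ○ open, literals {b=false, c=false, d=true}.
              branch 2.1.2.2 (add ¬d):
                × closes — contains both d and ¬d.
      branch 2.2 (add ¬c):
        ¬¬((a → b) ∨ (a → ¬b)): β-rule — branch into (a → b)  //  (a → ¬b).
          branch 2.2.1 (add (a → b)):
            ¬(c ∧ d): β-rule — branch into ¬c  //  ¬d.
              branch 2.2.1.1 (add ¬c):
                (a → b): β-rule — branch into ¬a  //  b.
                  branch 2.2.1.1.1 (add ¬a):
                    ○ open, literals {a=false, c=false, d=true}.
                  branch 2.2.1.1.2 (add b):
                    ○ open, literals {b=true, c=false, d=true}.
              branch 2.2.1.2 (add ¬d):
                × closes — contains both d and ¬d.
          branch 2.2.2 (add (a → ¬b)):
            ¬(c ∧ d): β-rule — branch into ¬c  //  ¬d.
              branch 2.2.2.1 (add ¬c):
                (a → ¬b): β-rule — branch into ¬a  //  ¬b.
                  branch 2.2.2.1.1 (add ¬a):
                    ○ open, literals {a=false, c=false, d=true}.
                  branch 2.2.2.1.2 (add ¬b):
                    ○ open, literals {b=false, c=false, d=true}.
              branch 2.2.2.2 (add ¬d):
                × closes — contains both d and ¬d.
7 branches closed, 10 open.
An open branch gives a countermodel: a=false, b=false, c=false, d=true (unmentioned atoms arbitrary); under it the original formula is false.

Not valid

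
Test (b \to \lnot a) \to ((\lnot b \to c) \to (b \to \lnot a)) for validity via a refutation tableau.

Assume the negation and expand:
Initial set: {\lnot ((b \to \lnot a) \to ((\lnot b \to c) \to (b \to \lnot a)))}.
\lnot ((b \to \lnot a) \to ((\lnot b \to c) \to (b \to \lnot a))): α-rule — add (b \to \lnot a), \lnot ((\lnot b \to c) \to (b \to \lnot a)).
\lnot ((\lnot b \to c) \to (b \to \lnot a)): α-rule — add (\lnot b \to c), \lnot (b \to \lnot a).
\lnot (b \to \lnot a): α-rule — add b, \lnot \lnot a.
(b \to \lnot a): β-rule — branch into \lnot b  //  \lnot a.
  branch 1 (add \lnot b):
    × closes — contains both b and \lnot b.
  branch 2 (add \lnot a):
    × closes — contains both a and \lnot a.
All 2 branches close.
Every branch closed, so the negation is unsatisfiable and the formula is valid.

Valid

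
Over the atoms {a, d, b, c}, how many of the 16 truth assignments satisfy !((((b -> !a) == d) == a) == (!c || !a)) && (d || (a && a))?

8

Initial set: {T (!((((b -> !a) == d) == a) == (!c || !a)) && (d || (a && a)))}.
T (!((((b -> !a) == d) == a) == (!c || !a)) && (d || (a && a))): α-rule — add T !((((b -> !a) == d) == a) == (!c || !a)), T (d || (a && a)).
T !((((b -> !a) == d) == a) == (!c || !a)): β-rule — branch into T (((b -> !a) == d) == a), F (!c || !a)  //  F (((b -> !a) == d) == a), T (!c || !a).
  branch 1 (add T (((b -> !a) == d) == a), F (!c || !a)):
    F (!c || !a): α-rule — add F !c, F !a.
    T (d || (a && a)): β-rule — branch into T d  //  T (a && a).
      branch 1.1 (add T d):
        T (((b -> !a) == d) == a): β-rule — branch into T ((b -> !a) == d), T a  //  F ((b -> !a) == d), F a.
          branch 1.1.1 (add T ((b -> !a) == d), T a):
            T ((b -> !a) == d): β-rule — branch into T (b -> !a), T d  //  F (b -> !a), F d.
              branch 1.1.1.1 (add T (b -> !a), T d):
                T (b -> !a): β-rule — branch into F b  //  T !a.
                  branch 1.1.1.1.1 (add F b):
                    ○ open, literals {a=T, b=F, c=T, d=T}.
                  branch 1.1.1.1.2 (add T !a):
                    × closes — contains both a and !a.
              branch 1.1.1.2 (add F (b -> !a), F d):
                × closes — contains both d and !d.
          branch 1.1.2 (add F ((b -> !a) == d), F a):
            × closes — contains both a and !a.
      branch 1.2 (add T (a && a)):
        T (a && a): α-rule — add T a, T a.
        T (((b -> !a) == d) == a): β-rule — branch into T ((b -> !a) == d), T a  //  F ((b -> !a) == d), F a.
          branch 1.2.1 (add T ((b -> !a) == d), T a):
            T ((b -> !a) == d): β-rule — branch into T (b -> !a), T d  //  F (b -> !a), F d.
              branch 1.2.1.1 (add T (b -> !a), T d):
                T (b -> !a): β-rule — branch into F b  //  T !a.
                  branch 1.2.1.1.1 (add F b):
                    ○ open, literals {a=T, b=F, c=T, d=T}.
                  branch 1.2.1.1.2 (add T !a):
                    × closes — contains both a and !a.
              branch 1.2.1.2 (add F (b -> !a), F d):
                F (b -> !a): α-rule — add T b, F !a.
                ○ open, literals {a=T, b=T, c=T, d=F}.
          branch 1.2.2 (add F ((b -> !a) == d), F a):
            × closes — contains both a and !a.
  branch 2 (add F (((b -> !a) == d) == a), T (!c || !a)):
    T (d || (a && a)): β-rule — branch into T d  //  T (a && a).
      branch 2.1 (add T d):
        F (((b -> !a) == d) == a): β-rule — branch into T ((b -> !a) == d), F a  //  F ((b -> !a) == d), T a.
          branch 2.1.1 (add T ((b -> !a) == d), F a):
            T (!c || !a): β-rule — branch into T !c  //  T !a.
              branch 2.1.1.1 (add T !c):
                T ((b -> !a) == d): β-rule — branch into T (b -> !a), T d  //  F (b -> !a), F d.
                  branch 2.1.1.1.1 (add T (b -> !a), T d):
                    T (b -> !a): β-rule — branch into F b  //  T !a.
                      branch 2.1.1.1.1.1 (add F b):
                        ○ open, literals {a=F, b=F, c=F, d=T}.
                      branch 2.1.1.1.1.2 (add T !a):
                        ○ open, literals {a=F, c=F, d=T}.
                  branch 2.1.1.1.2 (add F (b -> !a), F d):
                    × closes — contains both d and !d.
              branch 2.1.1.2 (add T !a):
                T ((b -> !a) == d): β-rule — branch into T (b -> !a), T d  //  F (b -> !a), F d.
                  branch 2.1.1.2.1 (add T (b -> !a), T d):
                    T (b -> !a): β-rule — branch into F b  //  T !a.
                      branch 2.1.1.2.1.1 (add F b):
                        ○ open, literals {a=F, b=F, d=T}.
                      branch 2.1.1.2.1.2 (add T !a):
                        ○ open, literals {a=F, d=T}.
                  branch 2.1.1.2.2 (add F (b -> !a), F d):
                    × closes — contains both d and !d.
          branch 2.1.2 (add F ((b -> !a) == d), T a):
            T (!c || !a): β-rule — branch into T !c  //  T !a.
              branch 2.1.2.1 (add T !c):
                F ((b -> !a) == d): β-rule — branch into T (b -> !a), F d  //  F (b -> !a), T d.
                  branch 2.1.2.1.1 (add T (b -> !a), F d):
                    × closes — contains both d and !d.
                  branch 2.1.2.1.2 (add F (b -> !a), T d):
                    F (b -> !a): α-rule — add T b, F !a.
                    ○ open, literals {a=T, b=T, c=F, d=T}.
              branch 2.1.2.2 (add T !a):
                × closes — contains both a and !a.
      branch 2.2 (add T (a && a)):
        T (a && a): α-rule — add T a, T a.
        F (((b -> !a) == d) == a): β-rule — branch into T ((b -> !a) == d), F a  //  F ((b -> !a) == d), T a.
          branch 2.2.1 (add T ((b -> !a) == d), F a):
            × closes — contains both a and !a.
          branch 2.2.2 (add F ((b -> !a) == d), T a):
            T (!c || !a): β-rule — branch into T !c  //  T !a.
              branch 2.2.2.1 (add T !c):
                F ((b -> !a) == d): β-rule — branch into T (b -> !a), F d  //  F (b -> !a), T d.
                  branch 2.2.2.1.1 (add T (b -> !a), F d):
                    T (b -> !a): β-rule — branch into F b  //  T !a.
                      branch 2.2.2.1.1.1 (add F b):
                        ○ open, literals {a=T, b=F, c=F, d=F}.
                      branch 2.2.2.1.1.2 (add T !a):
                        × closes — contains both a and !a.
                  branch 2.2.2.1.2 (add F (b -> !a), T d):
                    F (b -> !a): α-rule — add T b, F !a.
                    ○ open, literals {a=T, b=T, c=F, d=T}.
              branch 2.2.2.2 (add T !a):
                × closes — contains both a and !a.
12 branches closed, 10 open.
Each open branch fixes some atoms; the unmentioned ones are free. Counting distinct full assignments: branch {a=T, b=F, c=T, d=T} (none free) contributes 1 new; branch {a=T, b=F, c=T, d=T} (none free) contributes 0 new; branch {a=T, b=T, c=T, d=F} (none free) contributes 1 new; branch {a=F, b=F, c=F, d=T} (none free) contributes 1 new; branch {a=F, c=F, d=T} (b) contributes 1 new; branch {a=F, b=F, d=T} (c) contributes 1 new; branch {a=F, d=T} (b, c) contributes 1 new; branch {a=T, b=T, c=F, d=T} (none free) contributes 1 new; branch {a=T, b=F, c=F, d=F} (none free) contributes 1 new; branch {a=T, b=T, c=F, d=T} (none free) contributes 0 new. Total: 8.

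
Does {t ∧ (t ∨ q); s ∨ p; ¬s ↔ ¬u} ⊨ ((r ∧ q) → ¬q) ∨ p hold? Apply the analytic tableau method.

Initial set: {T (t ∧ (t ∨ q)); T (s ∨ p); T (¬s ↔ ¬u); F (((r ∧ q) → ¬q) ∨ p)}.
T (t ∧ (t ∨ q)): α-rule — add T t, T (t ∨ q).
F (((r ∧ q) → ¬q) ∨ p): α-rule — add F ((r ∧ q) → ¬q), F p.
F ((r ∧ q) → ¬q): α-rule — add T (r ∧ q), F ¬q.
T (r ∧ q): α-rule — add T r, T q.
T (s ∨ p): β-rule — branch into T s  //  T p.
  branch 1 (add T s):
    T (¬s ↔ ¬u): β-rule — branch into T ¬s, T ¬u  //  F ¬s, F ¬u.
      branch 1.1 (add T ¬s, T ¬u):
        × closes — contains both s and ¬s.
      branch 1.2 (add F ¬s, F ¬u):
        T (t ∨ q): β-rule — branch into T t  //  T q.
          branch 1.2.1 (add T t):
            ○ open, literals {p=false, q=true, r=true, s=true, t=true, u=true}.
          branch 1.2.2 (add T q):
            ○ open, literals {p=false, q=true, r=true, s=true, t=true, u=true}.
  branch 2 (add T p):
    × closes — contains both p and ¬p.
2 branches closed, 2 open.
An open branch gives a countermodel: p=false, q=true, r=true, s=true, t=true, u=true (unmentioned atoms arbitrary); the premises hold there but the conclusion fails.

No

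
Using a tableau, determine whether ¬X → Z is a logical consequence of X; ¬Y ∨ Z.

Yes

Initial set: {T X; T (¬Y ∨ Z); F (¬X → Z)}.
F (¬X → Z): α-rule — add T ¬X, F Z.
× closes — contains both X and ¬X.
All 1 branch closes.
Every branch closed, so the premises entail the conclusion.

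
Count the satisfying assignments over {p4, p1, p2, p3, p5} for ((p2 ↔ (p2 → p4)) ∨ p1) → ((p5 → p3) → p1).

29

Initial set: {(((p2 ↔ (p2 → p4)) ∨ p1) → ((p5 → p3) → p1))}.
(((p2 ↔ (p2 → p4)) ∨ p1) → ((p5 → p3) → p1)): β-rule — branch into ¬((p2 ↔ (p2 → p4)) ∨ p1)  //  ((p5 → p3) → p1).
  branch 1 (add ¬((p2 ↔ (p2 → p4)) ∨ p1)):
    ¬((p2 ↔ (p2 → p4)) ∨ p1): α-rule — add ¬(p2 ↔ (p2 → p4)), ¬p1.
    ¬(p2 ↔ (p2 → p4)): β-rule — branch into p2, ¬(p2 → p4)  //  ¬p2, (p2 → p4).
      branch 1.1 (add p2, ¬(p2 → p4)):
        ¬(p2 → p4): α-rule — add p2, ¬p4.
        ○ open, literals {p1=F, p2=T, p4=F}.
      branch 1.2 (add ¬p2, (p2 → p4)):
        (p2 → p4): β-rule — branch into ¬p2  //  p4.
          branch 1.2.1 (add ¬p2):
            ○ open, literals {p1=F, p2=F}.
          branch 1.2.2 (add p4):
            ○ open, literals {p1=F, p2=F, p4=T}.
  branch 2 (add ((p5 → p3) → p1)):
    ((p5 → p3) → p1): β-rule — branch into ¬(p5 → p3)  //  p1.
      branch 2.1 (add ¬(p5 → p3)):
        ¬(p5 → p3): α-rule — add p5, ¬p3.
        ○ open, literals {p3=F, p5=T}.
      branch 2.2 (add p1):
        ○ open, literals {p1=T}.
0 branches closed, 5 open.
Each open branch fixes some atoms; the unmentioned ones are free. Counting distinct full assignments: branch {p1=F, p2=T, p4=F} (p3, p5) contributes 4 new; branch {p1=F, p2=F} (p4, p3, p5) contributes 8 new; branch {p1=F, p2=F, p4=T} (p3, p5) contributes 0 new; branch {p3=F, p5=T} (p4, p1, p2) contributes 5 new; branch {p1=T} (p4, p2, p3, p5) contributes 12 new. Total: 29.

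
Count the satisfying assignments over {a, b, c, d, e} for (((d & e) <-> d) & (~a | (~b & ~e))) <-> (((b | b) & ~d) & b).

18

Initial set: {T ((((d & e) <-> d) & (~a | (~b & ~e))) <-> (((b | b) & ~d) & b))}.
T ((((d & e) <-> d) & (~a | (~b & ~e))) <-> (((b | b) & ~d) & b)): β-rule — branch into T (((d & e) <-> d) & (~a | (~b & ~e))), T (((b | b) & ~d) & b)  //  F (((d & e) <-> d) & (~a | (~b & ~e))), F (((b | b) & ~d) & b).
  branch 1 (add T (((d & e) <-> d) & (~a | (~b & ~e))), T (((b | b) & ~d) & b)):
    T (((d & e) <-> d) & (~a | (~b & ~e))): α-rule — add T ((d & e) <-> d), T (~a | (~b & ~e)).
    T (((b | b) & ~d) & b): α-rule — add T ((b | b) & ~d), T b.
    T ((b | b) & ~d): α-rule — add T (b | b), T ~d.
    T ((d & e) <-> d): β-rule — branch into T (d & e), T d  //  F (d & e), F d.
      branch 1.1 (add T (d & e), T d):
        × closes — contains both d and ~d.
      branch 1.2 (add F (d & e), F d):
        T (~a | (~b & ~e)): β-rule — branch into T ~a  //  T (~b & ~e).
          branch 1.2.1 (add T ~a):
            T (b | b): β-rule — branch into T b  //  T b.
              branch 1.2.1.1 (add T b):
                F (d & e): β-rule — branch into F d  //  F e.
                  branch 1.2.1.1.1 (add F d):
                    ○ open, literals {a=F, b=T, d=F}.
                  branch 1.2.1.1.2 (add F e):
                    ○ open, literals {a=F, b=T, d=F, e=F}.
              branch 1.2.1.2 (add T b):
                F (d & e): β-rule — branch into F d  //  F e.
                  branch 1.2.1.2.1 (add F d):
                    ○ open, literals {a=F, b=T, d=F}.
                  branch 1.2.1.2.2 (add F e):
                    ○ open, literals {a=F, b=T, d=F, e=F}.
          branch 1.2.2 (add T (~b & ~e)):
            T (~b & ~e): α-rule — add T ~b, T ~e.
            × closes — contains both b and ~b.
  branch 2 (add F (((d & e) <-> d) & (~a | (~b & ~e))), F (((b | b) & ~d) & b)):
    F (((d & e) <-> d) & (~a | (~b & ~e))): β-rule — branch into F ((d & e) <-> d)  //  F (~a | (~b & ~e)).
      branch 2.1 (add F ((d & e) <-> d)):
        F (((b | b) & ~d) & b): β-rule — branch into F ((b | b) & ~d)  //  F b.
          branch 2.1.1 (add F ((b | b) & ~d)):
            F ((d & e) <-> d): β-rule — branch into T (d & e), F d  //  F (d & e), T d.
              branch 2.1.1.1 (add T (d & e), F d):
                T (d & e): α-rule — add T d, T e.
                × closes — contains both d and ~d.
              branch 2.1.1.2 (add F (d & e), T d):
                F ((b | b) & ~d): β-rule — branch into F (b | b)  //  F ~d.
                  branch 2.1.1.2.1 (add F (b | b)):
                    F (b | b): α-rule — add F b, F b.
                    F (d & e): β-rule — branch into F d  //  F e.
                      branch 2.1.1.2.1.1 (add F d):
                        × closes — contains both d and ~d.
                      branch 2.1.1.2.1.2 (add F e):
                        ○ open, literals {b=F, d=T, e=F}.
                  branch 2.1.1.2.2 (add F ~d):
                    F (d & e): β-rule — branch into F d  //  F e.
                      branch 2.1.1.2.2.1 (add F d):
                        × closes — contains both d and ~d.
                      branch 2.1.1.2.2.2 (add F e):
                        ○ open, literals {d=T, e=F}.
          branch 2.1.2 (add F b):
            F ((d & e) <-> d): β-rule — branch into T (d & e), F d  //  F (d & e), T d.
              branch 2.1.2.1 (add T (d & e), F d):
                T (d & e): α-rule — add T d, T e.
                × closes — contains both d and ~d.
              branch 2.1.2.2 (add F (d & e), T d):
                F (d & e): β-rule — branch into F d  //  F e.
                  branch 2.1.2.2.1 (add F d):
                    × closes — contains both d and ~d.
                  branch 2.1.2.2.2 (add F e):
                    ○ open, literals {b=F, d=T, e=F}.
      branch 2.2 (add F (~a | (~b & ~e))):
        F (~a | (~b & ~e)): α-rule — add F ~a, F (~b & ~e).
        F (((b | b) & ~d) & b): β-rule — branch into F ((b | b) & ~d)  //  F b.
          branch 2.2.1 (add F ((b | b) & ~d)):
            F (~b & ~e): β-rule — branch into F ~b  //  F ~e.
              branch 2.2.1.1 (add F ~b):
                F ((b | b) & ~d): β-rule — branch into F (b | b)  //  F ~d.
                  branch 2.2.1.1.1 (add F (b | b)):
                    F (b | b): α-rule — add F b, F b.
                    × closes — contains both b and ~b.
                  branch 2.2.1.1.2 (add F ~d):
                    ○ open, literals {a=T, b=T, d=T}.
              branch 2.2.1.2 (add F ~e):
                F ((b | b) & ~d): β-rule — branch into F (b | b)  //  F ~d.
                  branch 2.2.1.2.1 (add F (b | b)):
                    F (b | b): α-rule — add F b, F b.
                    ○ open, literals {a=T, b=F, e=T}.
                  branch 2.2.1.2.2 (add F ~d):
                    ○ open, literals {a=T, d=T, e=T}.
          branch 2.2.2 (add F b):
            F (~b & ~e): β-rule — branch into F ~b  //  F ~e.
              branch 2.2.2.1 (add F ~b):
                × closes — contains both b and ~b.
              branch 2.2.2.2 (add F ~e):
                ○ open, literals {a=T, b=F, e=T}.
9 branches closed, 11 open.
Each open branch fixes some atoms; the unmentioned ones are free. Counting distinct full assignments: branch {a=F, b=T, d=F} (c, e) contributes 4 new; branch {a=F, b=T, d=F, e=F} (c) contributes 0 new; branch {a=F, b=T, d=F} (c, e) contributes 0 new; branch {a=F, b=T, d=F, e=F} (c) contributes 0 new; branch {b=F, d=T, e=F} (a, c) contributes 4 new; branch {d=T, e=F} (a, b, c) contributes 4 new; branch {b=F, d=T, e=F} (a, c) contributes 0 new; branch {a=T, b=T, d=T} (c, e) contributes 2 new; branch {a=T, b=F, e=T} (c, d) contributes 4 new; branch {a=T, d=T, e=T} (b, c) contributes 0 new; branch {a=T, b=F, e=T} (c, d) contributes 0 new. Total: 18.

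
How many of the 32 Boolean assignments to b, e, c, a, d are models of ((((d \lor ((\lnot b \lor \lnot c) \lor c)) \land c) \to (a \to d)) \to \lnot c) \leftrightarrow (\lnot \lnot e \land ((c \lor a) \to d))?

Initial set: {(((((d \lor ((\lnot b \lor \lnot c) \lor c)) \land c) \to (a \to d)) \to \lnot c) \leftrightarrow (\lnot \lnot e \land ((c \lor a) \to d)))}.
(((((d \lor ((\lnot b \lor \lnot c) \lor c)) \land c) \to (a \to d)) \to \lnot c) \leftrightarrow (\lnot \lnot e \land ((c \lor a) \to d))): β-rule — branch into ((((d \lor ((\lnot b \lor \lnot c) \lor c)) \land c) \to (a \to d)) \to \lnot c), (\lnot \lnot e \land ((c \lor a) \to d))  //  \lnot ((((d \lor ((\lnot b \lor \lnot c) \lor c)) \land c) \to (a \to d)) \to \lnot c), \lnot (\lnot \lnot e \land ((c \lor a) \to d)).
  branch 1 (add ((((d \lor ((\lnot b \lor \lnot c) \lor c)) \land c) \to (a \to d)) \to \lnot c), (\lnot \lnot e \land ((c \lor a) \to d))):
    (\lnot \lnot e \land ((c \lor a) \to d)): α-rule — add \lnot \lnot e, ((c \lor a) \to d).
    \lnot \lnot e: drop double negation, giving e.
    ((((d \lor ((\lnot b \lor \lnot c) \lor c)) \land c) \to (a \to d)) \to \lnot c): β-rule — branch into \lnot (((d \lor ((\lnot b \lor \lnot c) \lor c)) \land c) \to (a \to d))  //  \lnot c.
      branch 1.1 (add \lnot (((d \lor ((\lnot b \lor \lnot c) \lor c)) \land c) \to (a \to d))):
        \lnot (((d \lor ((\lnot b \lor \lnot c) \lor c)) \land c) \to (a \to d)): α-rule — add ((d \lor ((\lnot b \lor \lnot c) \lor c)) \land c), \lnot (a \to d).
        ((d \lor ((\lnot b \lor \lnot c) \lor c)) \land c): α-rule — add (d \lor ((\lnot b \lor \lnot c) \lor c)), c.
        \lnot (a \to d): α-rule — add a, \lnot d.
        ((c \lor a) \to d): β-rule — branch into \lnot (c \lor a)  //  d.
          branch 1.1.1 (add \lnot (c \lor a)):
            \lnot (c \lor a): α-rule — add \lnot c, \lnot a.
            × closes — contains both c and \lnot c.
          branch 1.1.2 (add d):
            × closes — contains both d and \lnot d.
      branch 1.2 (add \lnot c):
        ((c \lor a) \to d): β-rule — branch into \lnot (c \lor a)  //  d.
          branch 1.2.1 (add \lnot (c \lor a)):
            \lnot (c \lor a): α-rule — add \lnot c, \lnot a.
            ○ open, literals {a=false, c=false, e=true}.
          branch 1.2.2 (add d):
            ○ open, literals {c=false, d=true, e=true}.
  branch 2 (add \lnot ((((d \lor ((\lnot b \lor \lnot c) \lor c)) \land c) \to (a \to d)) \to \lnot c), \lnot (\lnot \lnot e \land ((c \lor a) \to d))):
    \lnot ((((d \lor ((\lnot b \lor \lnot c) \lor c)) \land c) \to (a \to d)) \to \lnot c): α-rule — add (((d \lor ((\lnot b \lor \lnot c) \lor c)) \land c) \to (a \to d)), \lnot \lnot c.
    \lnot (\lnot \lnot e \land ((c \lor a) \to d)): β-rule — branch into \lnot \lnot \lnot e  //  \lnot ((c \lor a) \to d).
      branch 2.1 (add \lnot \lnot \lnot e):
        \lnot \lnot \lnot e: drop double negation, giving \lnot e.
        (((d \lor ((\lnot b \lor \lnot c) \lor c)) \land c) \to (a \to d)): β-rule — branch into \lnot ((d \lor ((\lnot b \lor \lnot c) \lor c)) \land c)  //  (a \to d).
          branch 2.1.1 (add \lnot ((d \lor ((\lnot b \lor \lnot c) \lor c)) \land c)):
            \lnot ((d \lor ((\lnot b \lor \lnot c) \lor c)) \land c): β-rule — branch into \lnot (d \lor ((\lnot b \lor \lnot c) \lor c))  //  \lnot c.
              branch 2.1.1.1 (add \lnot (d \lor ((\lnot b \lor \lnot c) \lor c))):
                \lnot (d \lor ((\lnot b \lor \lnot c) \lor c)): α-rule — add \lnot d, \lnot ((\lnot b \lor \lnot c) \lor c).
                \lnot ((\lnot b \lor \lnot c) \lor c): α-rule — add \lnot (\lnot b \lor \lnot c), \lnot c.
                × closes — contains both c and \lnot c.
              branch 2.1.1.2 (add \lnot c):
                × closes — contains both c and \lnot c.
          branch 2.1.2 (add (a \to d)):
            (a \to d): β-rule — branch into \lnot a  //  d.
              branch 2.1.2.1 (add \lnot a):
                ○ open, literals {a=false, c=true, e=false}.
              branch 2.1.2.2 (add d):
                ○ open, literals {c=true, d=true, e=false}.
      branch 2.2 (add \lnot ((c \lor a) \to d)):
        \lnot ((c \lor a) \to d): α-rule — add (c \lor a), \lnot d.
        (((d \lor ((\lnot b \lor \lnot c) \lor c)) \land c) \to (a \to d)): β-rule — branch into \lnot ((d \lor ((\lnot b \lor \lnot c) \lor c)) \land c)  //  (a \to d).
          branch 2.2.1 (add \lnot ((d \lor ((\lnot b \lor \lnot c) \lor c)) \land c)):
            (c \lor a): β-rule — branch into c  //  a.
              branch 2.2.1.1 (add c):
                \lnot ((d \lor ((\lnot b \lor \lnot c) \lor c)) \land c): β-rule — branch into \lnot (d \lor ((\lnot b \lor \lnot c) \lor c))  //  \lnot c.
                  branch 2.2.1.1.1 (add \lnot (d \lor ((\lnot b \lor \lnot c) \lor c))):
                    \lnot (d \lor ((\lnot b \lor \lnot c) \lor c)): α-rule — add \lnot d, \lnot ((\lnot b \lor \lnot c) \lor c).
                    \lnot ((\lnot b \lor \lnot c) \lor c): α-rule — add \lnot (\lnot b \lor \lnot c), \lnot c.
                    × closes — contains both c and \lnot c.
                  branch 2.2.1.1.2 (add \lnot c):
                    × closes — contains both c and \lnot c.
              branch 2.2.1.2 (add a):
                \lnot ((d \lor ((\lnot b \lor \lnot c) \lor c)) \land c): β-rule — branch into \lnot (d \lor ((\lnot b \lor \lnot c) \lor c))  //  \lnot c.
                  branch 2.2.1.2.1 (add \lnot (d \lor ((\lnot b \lor \lnot c) \lor c))):
                    \lnot (d \lor ((\lnot b \lor \lnot c) \lor c)): α-rule — add \lnot d, \lnot ((\lnot b \lor \lnot c) \lor c).
                    \lnot ((\lnot b \lor \lnot c) \lor c): α-rule — add \lnot (\lnot b \lor \lnot c), \lnot c.
                    × closes — contains both c and \lnot c.
                  branch 2.2.1.2.2 (add \lnot c):
                    × closes — contains both c and \lnot c.
          branch 2.2.2 (add (a \to d)):
            (c \lor a): β-rule — branch into c  //  a.
              branch 2.2.2.1 (add c):
                (a \to d): β-rule — branch into \lnot a  //  d.
                  branch 2.2.2.1.1 (add \lnot a):
                    ○ open, literals {a=false, c=true, d=false}.
                  branch 2.2.2.1.2 (add d):
                    × closes — contains both d and \lnot d.
              branch 2.2.2.2 (add a):
                (a \to d): β-rule — branch into \lnot a  //  d.
                  branch 2.2.2.2.1 (add \lnot a):
                    × closes — contains both a and \lnot a.
                  branch 2.2.2.2.2 (add d):
                    × closes — contains both d and \lnot d.
11 branches closed, 5 open.
Each open branch fixes some atoms; the unmentioned ones are free. Counting distinct full assignments: branch {a=false, c=false, e=true} (b, d) contributes 4 new; branch {c=false, d=true, e=true} (b, a) contributes 2 new; branch {a=false, c=true, e=false} (b, d) contributes 4 new; branch {c=true, d=true, e=false} (b, a) contributes 2 new; branch {a=false, c=true, d=false} (b, e) contributes 2 new. Total: 14.

14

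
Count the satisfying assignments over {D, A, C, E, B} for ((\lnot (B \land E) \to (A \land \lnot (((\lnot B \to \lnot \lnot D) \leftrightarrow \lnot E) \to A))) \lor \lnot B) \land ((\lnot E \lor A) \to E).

Initial set: {(((\lnot (B \land E) \to (A \land \lnot (((\lnot B \to \lnot \lnot D) \leftrightarrow \lnot E) \to A))) \lor \lnot B) \land ((\lnot E \lor A) \to E))}.
(((\lnot (B \land E) \to (A \land \lnot (((\lnot B \to \lnot \lnot D) \leftrightarrow \lnot E) \to A))) \lor \lnot B) \land ((\lnot E \lor A) \to E)): α-rule — add ((\lnot (B \land E) \to (A \land \lnot (((\lnot B \to \lnot \lnot D) \leftrightarrow \lnot E) \to A))) \lor \lnot B), ((\lnot E \lor A) \to E).
((\lnot (B \land E) \to (A \land \lnot (((\lnot B \to \lnot \lnot D) \leftrightarrow \lnot E) \to A))) \lor \lnot B): β-rule — branch into (\lnot (B \land E) \to (A \land \lnot (((\lnot B \to \lnot \lnot D) \leftrightarrow \lnot E) \to A)))  //  \lnot B.
  branch 1 (add (\lnot (B \land E) \to (A \land \lnot (((\lnot B \to \lnot \lnot D) \leftrightarrow \lnot E) \to A)))):
    ((\lnot E \lor A) \to E): β-rule — branch into \lnot (\lnot E \lor A)  //  E.
      branch 1.1 (add \lnot (\lnot E \lor A)):
        \lnot (\lnot E \lor A): α-rule — add \lnot \lnot E, \lnot A.
        (\lnot (B \land E) \to (A \land \lnot (((\lnot B \to \lnot \lnot D) \leftrightarrow \lnot E) \to A))): β-rule — branch into \lnot \lnot (B \land E)  //  (A \land \lnot (((\lnot B \to \lnot \lnot D) \leftrightarrow \lnot E) \to A)).
          branch 1.1.1 (add \lnot \lnot (B \land E)):
            \lnot \lnot (B \land E): α-rule — add B, E.
            ○ open, literals {A=F, B=T, E=T}.
          branch 1.1.2 (add (A \land \lnot (((\lnot B \to \lnot \lnot D) \leftrightarrow \lnot E) \to A))):
            (A \land \lnot (((\lnot B \to \lnot \lnot D) \leftrightarrow \lnot E) \to A)): α-rule — add A, \lnot (((\lnot B \to \lnot \lnot D) \leftrightarrow \lnot E) \to A).
            × closes — contains both A and \lnot A.
      branch 1.2 (add E):
        (\lnot (B \land E) \to (A \land \lnot (((\lnot B \to \lnot \lnot D) \leftrightarrow \lnot E) \to A))): β-rule — branch into \lnot \lnot (B \land E)  //  (A \land \lnot (((\lnot B \to \lnot \lnot D) \leftrightarrow \lnot E) \to A)).
          branch 1.2.1 (add \lnot \lnot (B \land E)):
            \lnot \lnot (B \land E): α-rule — add B, E.
            ○ open, literals {B=T, E=T}.
          branch 1.2.2 (add (A \land \lnot (((\lnot B \to \lnot \lnot D) \leftrightarrow \lnot E) \to A))):
            (A \land \lnot (((\lnot B \to \lnot \lnot D) \leftrightarrow \lnot E) \to A)): α-rule — add A, \lnot (((\lnot B \to \lnot \lnot D) \leftrightarrow \lnot E) \to A).
            \lnot (((\lnot B \to \lnot \lnot D) \leftrightarrow \lnot E) \to A): α-rule — add ((\lnot B \to \lnot \lnot D) \leftrightarrow \lnot E), \lnot A.
            × closes — contains both A and \lnot A.
  branch 2 (add \lnot B):
    ((\lnot E \lor A) \to E): β-rule — branch into \lnot (\lnot E \lor A)  //  E.
      branch 2.1 (add \lnot (\lnot E \lor A)):
        \lnot (\lnot E \lor A): α-rule — add \lnot \lnot E, \lnot A.
        ○ open, literals {A=F, B=F, E=T}.
      branch 2.2 (add E):
        ○ open, literals {B=F, E=T}.
2 branches closed, 4 open.
Each open branch fixes some atoms; the unmentioned ones are free. Counting distinct full assignments: branch {A=F, B=T, E=T} (D, C) contributes 4 new; branch {B=T, E=T} (D, A, C) contributes 4 new; branch {A=F, B=F, E=T} (D, C) contributes 4 new; branch {B=F, E=T} (D, A, C) contributes 4 new. Total: 16.

16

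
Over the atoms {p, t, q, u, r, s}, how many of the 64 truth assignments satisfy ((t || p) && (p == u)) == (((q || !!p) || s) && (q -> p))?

Initial set: {T (((t || p) && (p == u)) == (((q || !!p) || s) && (q -> p)))}.
T (((t || p) && (p == u)) == (((q || !!p) || s) && (q -> p))): β-rule — branch into T ((t || p) && (p == u)), T (((q || !!p) || s) && (q -> p))  //  F ((t || p) && (p == u)), F (((q || !!p) || s) && (q -> p)).
  branch 1 (add T ((t || p) && (p == u)), T (((q || !!p) || s) && (q -> p))):
    T ((t || p) && (p == u)): α-rule — add T (t || p), T (p == u).
    T (((q || !!p) || s) && (q -> p)): α-rule — add T ((q || !!p) || s), T (q -> p).
    T (t || p): β-rule — branch into T t  //  T p.
      branch 1.1 (add T t):
        T (p == u): β-rule — branch into T p, T u  //  F p, F u.
          branch 1.1.1 (add T p, T u):
            T ((q || !!p) || s): β-rule — branch into T (q || !!p)  //  T s.
              branch 1.1.1.1 (add T (q || !!p)):
                T (q -> p): β-rule — branch into F q  //  T p.
                  branch 1.1.1.1.1 (add F q):
                    T (q || !!p): β-rule — branch into T q  //  T !!p.
                      branch 1.1.1.1.1.1 (add T q):
                        × closes — contains both q and !q.
                      branch 1.1.1.1.1.2 (add T !!p):
                        T !!p: drop double negation, giving T p.
                        ○ open, literals {p=true, q=false, t=true, u=true}.
                  branch 1.1.1.1.2 (add T p):
                    T (q || !!p): β-rule — branch into T q  //  T !!p.
                      branch 1.1.1.1.2.1 (add T q):
                        ○ open, literals {p=true, q=true, t=true, u=true}.
                      branch 1.1.1.1.2.2 (add T !!p):
                        T !!p: drop double negation, giving T p.
                        ○ open, literals {p=true, t=true, u=true}.
              branch 1.1.1.2 (add T s):
                T (q -> p): β-rule — branch into F q  //  T p.
                  branch 1.1.1.2.1 (add F q):
                    ○ open, literals {p=true, q=false, s=true, t=true, u=true}.
                  branch 1.1.1.2.2 (add T p):
                    ○ open, literals {p=true, s=true, t=true, u=true}.
          branch 1.1.2 (add F p, F u):
            T ((q || !!p) || s): β-rule — branch into T (q || !!p)  //  T s.
              branch 1.1.2.1 (add T (q || !!p)):
                T (q -> p): β-rule — branch into F q  //  T p.
                  branch 1.1.2.1.1 (add F q):
                    T (q || !!p): β-rule — branch into T q  //  T !!p.
                      branch 1.1.2.1.1.1 (add T q):
                        × closes — contains both q and !q.
                      branch 1.1.2.1.1.2 (add T !!p):
                        T !!p: drop double negation, giving T p.
                        × closes — contains both p and !p.
                  branch 1.1.2.1.2 (add T p):
                    × closes — contains both p and !p.
              branch 1.1.2.2 (add T s):
                T (q -> p): β-rule — branch into F q  //  T p.
                  branch 1.1.2.2.1 (add F q):
                    ○ open, literals {p=false, q=false, s=true, t=true, u=false}.
                  branch 1.1.2.2.2 (add T p):
                    × closes — contains both p and !p.
      branch 1.2 (add T p):
        T (p == u): β-rule — branch into T p, T u  //  F p, F u.
          branch 1.2.1 (add T p, T u):
            T ((q || !!p) || s): β-rule — branch into T (q || !!p)  //  T s.
              branch 1.2.1.1 (add T (q || !!p)):
                T (q -> p): β-rule — branch into F q  //  T p.
                  branch 1.2.1.1.1 (add F q):
                    T (q || !!p): β-rule — branch into T q  //  T !!p.
                      branch 1.2.1.1.1.1 (add T q):
                        × closes — contains both q and !q.
                      branch 1.2.1.1.1.2 (add T !!p):
                        T !!p: drop double negation, giving T p.
                        ○ open, literals {p=true, q=false, u=true}.
                  branch 1.2.1.1.2 (add T p):
                    T (q || !!p): β-rule — branch into T q  //  T !!p.
                      branch 1.2.1.1.2.1 (add T q):
                        ○ open, literals {p=true, q=true, u=true}.
                      branch 1.2.1.1.2.2 (add T !!p):
                        T !!p: drop double negation, giving T p.
                        ○ open, literals {p=true, u=true}.
              branch 1.2.1.2 (add T s):
                T (q -> p): β-rule — branch into F q  //  T p.
                  branch 1.2.1.2.1 (add F q):
                    ○ open, literals {p=true, q=false, s=true, u=true}.
                  branch 1.2.1.2.2 (add T p):
                    ○ open, literals {p=true, s=true, u=true}.
          branch 1.2.2 (add F p, F u):
            × closes — contains both p and !p.
  branch 2 (add F ((t || p) && (p == u)), F (((q || !!p) || s) && (q -> p))):
    F ((t || p) && (p == u)): β-rule — branch into F (t || p)  //  F (p == u).
      branch 2.1 (add F (t || p)):
        F (t || p): α-rule — add F t, F p.
        F (((q || !!p) || s) && (q -> p)): β-rule — branch into F ((q || !!p) || s)  //  F (q -> p).
          branch 2.1.1 (add F ((q || !!p) || s)):
            F ((q || !!p) || s): α-rule — add F (q || !!p), F s.
            F (q || !!p): α-rule — add F q, F !!p.
            F !!p: drop double negation, giving F p.
            ○ open, literals {p=false, q=false, s=false, t=false}.
          branch 2.1.2 (add F (q -> p)):
            F (q -> p): α-rule — add T q, F p.
            ○ open, literals {p=false, q=true, t=false}.
      branch 2.2 (add F (p == u)):
        F (((q || !!p) || s) && (q -> p)): β-rule — branch into F ((q || !!p) || s)  //  F (q -> p).
          branch 2.2.1 (add F ((q || !!p) || s)):
            F ((q || !!p) || s): α-rule — add F (q || !!p), F s.
            F (q || !!p): α-rule — add F q, F !!p.
            F !!p: drop double negation, giving F p.
            F (p == u): β-rule — branch into T p, F u  //  F p, T u.
              branch 2.2.1.1 (add T p, F u):
                × closes — contains both p and !p.
              branch 2.2.1.2 (add F p, T u):
                ○ open, literals {p=false, q=false, s=false, u=true}.
          branch 2.2.2 (add F (q -> p)):
            F (q -> p): α-rule — add T q, F p.
            F (p == u): β-rule — branch into T p, F u  //  F p, T u.
              branch 2.2.2.1 (add T p, F u):
                × closes — contains both p and !p.
              branch 2.2.2.2 (add F p, T u):
                ○ open, literals {p=false, q=true, u=true}.
9 branches closed, 15 open.
Each open branch fixes some atoms; the unmentioned ones are free. Counting distinct full assignments: branch {p=true, q=false, t=true, u=true} (r, s) contributes 4 new; branch {p=true, q=true, t=true, u=true} (r, s) contributes 4 new; branch {p=true, t=true, u=true} (q, r, s) contributes 0 new; branch {p=true, q=false, s=true, t=true, u=true} (r) contributes 0 new; branch {p=true, s=true, t=true, u=true} (q, r) contributes 0 new; branch {p=false, q=false, s=true, t=true, u=false} (r) contributes 2 new; branch {p=true, q=false, u=true} (t, r, s) contributes 4 new; branch {p=true, q=true, u=true} (t, r, s) contributes 4 new; branch {p=true, u=true} (t, q, r, s) contributes 0 new; branch {p=true, q=false, s=true, u=true} (t, r) contributes 0 new; branch {p=true, s=true, u=true} (t, q, r) contributes 0 new; branch {p=false, q=false, s=false, t=false} (u, r) contributes 4 new; branch {p=false, q=true, t=false} (u, r, s) contributes 8 new; branch {p=false, q=false, s=false, u=true} (t, r) contributes 2 new; branch {p=false, q=true, u=true} (t, r, s) contributes 4 new. Total: 36.

36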